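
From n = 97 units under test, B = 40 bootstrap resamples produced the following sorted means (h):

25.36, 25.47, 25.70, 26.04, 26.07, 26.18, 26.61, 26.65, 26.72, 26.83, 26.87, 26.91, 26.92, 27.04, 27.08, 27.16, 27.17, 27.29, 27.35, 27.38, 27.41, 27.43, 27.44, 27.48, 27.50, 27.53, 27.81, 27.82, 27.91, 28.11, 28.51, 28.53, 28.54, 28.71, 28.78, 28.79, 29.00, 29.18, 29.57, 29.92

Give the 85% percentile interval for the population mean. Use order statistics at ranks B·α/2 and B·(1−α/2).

(25.70, 29.00)

α = 0.15; lower rank = 40 × 0.075 = 3; upper rank = 40 × 0.925 = 37.
The 3rd smallest replicate is 25.70; the 37th is 29.00.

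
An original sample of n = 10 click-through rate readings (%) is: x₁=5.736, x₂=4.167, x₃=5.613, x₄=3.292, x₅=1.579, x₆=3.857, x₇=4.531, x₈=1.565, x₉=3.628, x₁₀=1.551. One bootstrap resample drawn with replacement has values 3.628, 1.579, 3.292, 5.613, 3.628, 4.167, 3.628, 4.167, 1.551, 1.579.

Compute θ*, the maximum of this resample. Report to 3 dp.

Maximum = 5.613

θ* = 5.613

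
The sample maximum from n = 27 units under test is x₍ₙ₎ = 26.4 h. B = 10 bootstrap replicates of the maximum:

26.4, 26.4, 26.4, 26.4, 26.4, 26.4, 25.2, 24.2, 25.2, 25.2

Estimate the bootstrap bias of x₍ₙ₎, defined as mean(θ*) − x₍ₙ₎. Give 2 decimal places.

bias = −0.58

mean(θ*) = (26.4 + 26.4 + 26.4 + 26.4 + 26.4 + 26.4 + 25.2 + 24.2 + 25.2 + 25.2) / 10 = 25.820
bias = 25.820 − 26.4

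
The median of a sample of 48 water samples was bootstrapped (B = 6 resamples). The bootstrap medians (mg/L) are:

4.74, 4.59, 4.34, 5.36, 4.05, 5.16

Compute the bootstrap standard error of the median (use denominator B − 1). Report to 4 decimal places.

SE* = 0.4925

Bootstrap SE is the standard deviation of the 6 replicate medians.
Mean of replicates: (4.74 + 4.59 + 4.34 + 5.36 + 4.05 + 5.16) / 6 = 28.24000 / 6 = 4.70667
Sum of squared deviations: (+0.03333)² + (−0.11667)² + (−0.36667)² + (+0.65333)² + (−0.65667)² + (+0.45333)² = 1.21273
Variance = 1.21273 / 5 = 0.24255
SE* = √0.24255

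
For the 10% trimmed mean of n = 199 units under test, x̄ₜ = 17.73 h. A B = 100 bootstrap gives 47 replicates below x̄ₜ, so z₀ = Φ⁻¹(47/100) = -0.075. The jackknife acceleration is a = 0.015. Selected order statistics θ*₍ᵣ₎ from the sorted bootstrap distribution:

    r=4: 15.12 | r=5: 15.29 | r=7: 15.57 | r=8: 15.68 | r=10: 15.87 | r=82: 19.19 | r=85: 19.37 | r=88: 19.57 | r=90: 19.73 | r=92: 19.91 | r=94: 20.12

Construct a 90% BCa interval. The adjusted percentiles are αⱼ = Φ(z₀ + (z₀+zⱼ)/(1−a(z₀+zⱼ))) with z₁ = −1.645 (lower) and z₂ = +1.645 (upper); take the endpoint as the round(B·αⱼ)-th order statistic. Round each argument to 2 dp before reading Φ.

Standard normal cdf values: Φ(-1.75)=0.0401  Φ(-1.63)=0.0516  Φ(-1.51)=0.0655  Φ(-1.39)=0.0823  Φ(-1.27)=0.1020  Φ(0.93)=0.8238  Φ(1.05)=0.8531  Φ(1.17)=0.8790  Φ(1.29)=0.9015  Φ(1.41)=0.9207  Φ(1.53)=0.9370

(15.12, 20.12)

Lower: z₀ + z₁ = -0.075 + (-1.645) = -1.720; 1 − a(z₀+z₁) = 1 − (0.015)(-1.720) = 1.0258; argument = -0.075 + (-1.720)/1.0258 = -1.7517 → -1.75.
α₁ = Φ(-1.75) = 0.0401; rank = round(100 × 0.0401) = 4; θ*₍4₎ = 15.12.
Upper: z₀ + z₂ = 1.570; 1 − a(z₀+z₂) = 0.9765; argument = 1.5329 → 1.53; α₂ = 0.9370; rank = 94; θ*₍94₎ = 20.12.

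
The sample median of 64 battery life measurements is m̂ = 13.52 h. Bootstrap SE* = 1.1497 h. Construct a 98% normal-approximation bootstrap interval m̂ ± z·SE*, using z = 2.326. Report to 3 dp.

(10.846, 16.194)

Margin = 2.326 × 1.1497 = 2.6742
Interval: 13.52 ± 2.6742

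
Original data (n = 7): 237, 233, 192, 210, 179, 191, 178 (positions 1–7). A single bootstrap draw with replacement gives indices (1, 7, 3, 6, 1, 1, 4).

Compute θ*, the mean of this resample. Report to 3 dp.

Resample values: 237, 178, 192, 191, 237, 237, 210.
Mean = (237 + 178 + 192 + 191 + 237 + 237 + 210) / 7 = 1482.0 / 7 = 211.714

θ* = 211.714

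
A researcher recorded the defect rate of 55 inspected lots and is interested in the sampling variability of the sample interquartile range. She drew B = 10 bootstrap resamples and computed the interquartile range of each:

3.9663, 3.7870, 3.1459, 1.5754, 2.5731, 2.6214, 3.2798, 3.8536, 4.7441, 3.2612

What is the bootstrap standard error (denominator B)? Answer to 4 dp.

SE* = 0.8401

Bootstrap SE is the standard deviation of the 10 replicate interquartile ranges.
Mean of replicates: (3.9663 + 3.7870 + 3.1459 + 1.5754 + 2.5731 + 2.6214 + 3.2798 + 3.8536 + 4.7441 + 3.2612) / 10 = 32.80780 / 10 = 3.28078
Sum of squared deviations: (+0.68552)² + (+0.50622)² + (−0.13488)² + (−1.70538)² + (−0.70768)² + (−0.65938)² + (−0.00098)² + (+0.57282)² + (+1.46332)² + (−0.01958)² = 7.05812
Variance = 7.05812 / 10 = 0.70581
SE* = √0.70581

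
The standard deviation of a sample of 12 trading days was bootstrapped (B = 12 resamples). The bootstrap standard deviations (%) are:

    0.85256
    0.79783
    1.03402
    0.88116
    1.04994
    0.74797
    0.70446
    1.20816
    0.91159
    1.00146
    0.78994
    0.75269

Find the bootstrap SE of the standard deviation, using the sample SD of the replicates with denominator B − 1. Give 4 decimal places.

Bootstrap SE is the standard deviation of the 12 replicate standard deviations.
Mean of replicates: (0.85256 + 0.79783 + 1.03402 + 0.88116 + 1.04994 + 0.74797 + 0.70446 + 1.20816 + 0.91159 + 1.00146 + 0.78994 + 0.75269) / 12 = 10.731780 / 12 = 0.894315
Sum of squared deviations: (−0.041755)² + (−0.096485)² + (+0.139705)² + (−0.013155)² + (+0.155625)² + (−0.146345)² + (−0.189855)² + (+0.313845)² + (+0.017275)² + (+0.107145)² + (−0.104375)² + (−0.141625)² = 0.253653
Variance = 0.253653 / 11 = 0.023059
SE* = √0.023059

SE* = 0.1519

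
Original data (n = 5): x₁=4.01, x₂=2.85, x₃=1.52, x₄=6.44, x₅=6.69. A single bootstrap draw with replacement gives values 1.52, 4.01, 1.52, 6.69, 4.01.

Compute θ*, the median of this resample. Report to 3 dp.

θ* = 4.010

Sorted: 1.52, 1.52, 4.01, 4.01, 6.69
Median = middle value = 4.010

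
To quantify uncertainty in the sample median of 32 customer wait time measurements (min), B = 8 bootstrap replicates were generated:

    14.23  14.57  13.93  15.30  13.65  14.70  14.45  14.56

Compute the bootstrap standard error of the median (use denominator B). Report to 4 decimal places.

Bootstrap SE is the standard deviation of the 8 replicate medians.
Mean of replicates: (14.23 + 14.57 + 13.93 + 15.30 + 13.65 + 14.70 + 14.45 + 14.56) / 8 = 115.39000 / 8 = 14.42375
Sum of squared deviations: (−0.19375)² + (+0.14625)² + (−0.49375)² + (+0.87625)² + (−0.77375)² + (+0.27625)² + (+0.02625)² + (+0.13625)² = 1.76479
Variance = 1.76479 / 8 = 0.22060
SE* = √0.22060

SE* = 0.4697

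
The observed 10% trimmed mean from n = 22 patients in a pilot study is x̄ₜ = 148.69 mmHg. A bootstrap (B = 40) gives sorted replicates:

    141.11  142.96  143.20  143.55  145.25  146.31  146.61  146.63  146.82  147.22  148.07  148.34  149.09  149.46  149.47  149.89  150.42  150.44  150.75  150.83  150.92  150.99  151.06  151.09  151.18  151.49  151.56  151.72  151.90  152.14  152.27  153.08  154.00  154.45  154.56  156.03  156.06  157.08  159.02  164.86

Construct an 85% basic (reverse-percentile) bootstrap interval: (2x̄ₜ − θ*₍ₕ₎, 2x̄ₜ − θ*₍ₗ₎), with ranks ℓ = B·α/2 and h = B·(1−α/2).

Percentile endpoints at ranks 3 and 37: θ*₍3₎ = 143.20, θ*₍37₎ = 156.06.
Basic interval reflects these around x̄ₜ:
  lower = 2 × 148.69 − 156.06 = 141.32
  upper = 2 × 148.69 − 143.20 = 154.18

(141.32, 154.18)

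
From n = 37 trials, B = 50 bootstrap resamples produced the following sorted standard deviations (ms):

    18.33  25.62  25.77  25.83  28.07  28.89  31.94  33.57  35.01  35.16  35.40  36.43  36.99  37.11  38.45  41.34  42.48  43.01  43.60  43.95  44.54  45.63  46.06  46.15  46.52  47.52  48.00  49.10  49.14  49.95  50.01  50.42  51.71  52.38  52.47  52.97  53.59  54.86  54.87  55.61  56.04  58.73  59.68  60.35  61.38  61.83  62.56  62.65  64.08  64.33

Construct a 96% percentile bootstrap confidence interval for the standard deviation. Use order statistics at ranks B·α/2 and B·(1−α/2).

α = 0.04; lower rank = 50 × 0.020 = 1; upper rank = 50 × 0.980 = 49.
The 1st smallest replicate is 18.33; the 49th is 64.08.

(18.33, 64.08)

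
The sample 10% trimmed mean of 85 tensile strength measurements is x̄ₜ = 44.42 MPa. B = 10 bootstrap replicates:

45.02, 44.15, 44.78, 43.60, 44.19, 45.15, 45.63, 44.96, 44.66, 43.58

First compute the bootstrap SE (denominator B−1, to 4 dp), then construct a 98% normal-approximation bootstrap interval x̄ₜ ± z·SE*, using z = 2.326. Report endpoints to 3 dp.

(42.848, 45.992)

Mean of replicates = 44.5720; sum of squared deviations = 4.1086; SE* = √(4.1086/9) = 0.6757
Margin = 2.326 × 0.6757 = 1.5717
Interval: 44.42 ± 1.5717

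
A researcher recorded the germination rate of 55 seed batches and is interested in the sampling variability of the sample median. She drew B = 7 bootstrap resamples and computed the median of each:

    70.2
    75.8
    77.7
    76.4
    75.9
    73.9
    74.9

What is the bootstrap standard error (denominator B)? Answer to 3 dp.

SE* = 2.235

Bootstrap SE is the standard deviation of the 7 replicate medians.
Mean of replicates: (70.2 + 75.8 + 77.7 + 76.4 + 75.9 + 73.9 + 74.9) / 7 = 524.8000 / 7 = 74.9714
Sum of squared deviations: (−4.7714)² + (+0.8286)² + (+2.7286)² + (+1.4286)² + (+0.9286)² + (−1.0714)² + (−0.0714)² = 34.9543
Variance = 34.9543 / 7 = 4.9935
SE* = √4.9935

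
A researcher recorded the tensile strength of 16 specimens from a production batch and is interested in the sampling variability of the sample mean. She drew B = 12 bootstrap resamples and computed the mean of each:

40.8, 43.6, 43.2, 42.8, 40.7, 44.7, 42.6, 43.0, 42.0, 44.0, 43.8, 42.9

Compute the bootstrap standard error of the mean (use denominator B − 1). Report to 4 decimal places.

SE* = 1.2049

Bootstrap SE is the standard deviation of the 12 replicate means.
Mean of replicates: (40.8 + 43.6 + 43.2 + 42.8 + 40.7 + 44.7 + 42.6 + 43.0 + 42.0 + 44.0 + 43.8 + 42.9) / 12 = 514.10000 / 12 = 42.84167
Sum of squared deviations: (−2.04167)² + (+0.75833)² + (+0.35833)² + (−0.04167)² + (−2.14167)² + (+1.85833)² + (−0.24167)² + (+0.15833)² + (−0.84167)² + (+1.15833)² + (+0.95833)² + (+0.05833)² = 15.96917
Variance = 15.96917 / 11 = 1.45174
SE* = √1.45174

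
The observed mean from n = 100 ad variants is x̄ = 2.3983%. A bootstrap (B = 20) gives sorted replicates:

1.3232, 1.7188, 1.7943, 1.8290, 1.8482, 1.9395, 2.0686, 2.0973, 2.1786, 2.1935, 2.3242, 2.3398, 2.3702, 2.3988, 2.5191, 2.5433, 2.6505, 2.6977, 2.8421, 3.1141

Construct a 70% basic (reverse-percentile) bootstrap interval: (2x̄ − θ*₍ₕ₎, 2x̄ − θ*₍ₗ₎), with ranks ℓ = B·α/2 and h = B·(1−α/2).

(2.1461, 3.0023)

Percentile endpoints at ranks 3 and 17: θ*₍3₎ = 1.7943, θ*₍17₎ = 2.6505.
Basic interval reflects these around x̄:
  lower = 2 × 2.3983 − 2.6505 = 2.1461
  upper = 2 × 2.3983 − 1.7943 = 3.0023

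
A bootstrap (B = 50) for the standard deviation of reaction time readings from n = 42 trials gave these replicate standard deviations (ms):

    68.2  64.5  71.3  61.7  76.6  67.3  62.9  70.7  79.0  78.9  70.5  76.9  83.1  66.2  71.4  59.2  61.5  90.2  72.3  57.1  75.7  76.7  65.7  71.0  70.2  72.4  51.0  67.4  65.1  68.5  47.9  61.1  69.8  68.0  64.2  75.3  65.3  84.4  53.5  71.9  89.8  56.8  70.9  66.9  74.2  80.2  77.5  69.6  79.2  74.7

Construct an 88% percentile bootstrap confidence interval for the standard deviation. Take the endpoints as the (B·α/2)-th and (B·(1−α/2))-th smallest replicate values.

(53.5, 83.1)

Sorted replicates: 47.9, 51.0, 53.5, 56.8, 57.1, 59.2, 61.1, 61.5, 61.7, 62.9, 64.2, 64.5, 65.1, 65.3, 65.7, 66.2, 66.9, 67.3, 67.4, 68.0, 68.2, 68.5, 69.6, 69.8, 70.2, 70.5, 70.7, 70.9, 71.0, 71.3, 71.4, 71.9, 72.3, 72.4, 74.2, 74.7, 75.3, 75.7, 76.6, 76.7, 76.9, 77.5, 78.9, 79.0, 79.2, 80.2, 83.1, 84.4, 89.8, 90.2
α = 0.12; lower rank = 50 × 0.060 = 3; upper rank = 50 × 0.940 = 47.
The 3rd smallest replicate is 53.5; the 47th is 83.1.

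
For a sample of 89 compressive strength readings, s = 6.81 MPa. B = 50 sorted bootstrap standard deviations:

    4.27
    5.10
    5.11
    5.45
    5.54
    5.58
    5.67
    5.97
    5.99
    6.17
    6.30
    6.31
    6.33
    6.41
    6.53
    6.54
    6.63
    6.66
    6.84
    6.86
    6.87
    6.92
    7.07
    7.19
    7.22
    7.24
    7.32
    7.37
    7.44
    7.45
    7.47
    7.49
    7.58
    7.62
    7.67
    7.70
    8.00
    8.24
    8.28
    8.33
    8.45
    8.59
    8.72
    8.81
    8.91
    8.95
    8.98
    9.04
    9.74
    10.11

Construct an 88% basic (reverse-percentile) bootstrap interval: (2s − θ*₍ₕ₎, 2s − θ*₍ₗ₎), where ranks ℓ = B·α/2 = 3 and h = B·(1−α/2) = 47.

(4.64, 8.51)

Percentile endpoints at ranks 3 and 47: θ*₍3₎ = 5.11, θ*₍47₎ = 8.98.
Basic interval reflects these around s:
  lower = 2 × 6.81 − 8.98 = 4.64
  upper = 2 × 6.81 − 5.11 = 8.51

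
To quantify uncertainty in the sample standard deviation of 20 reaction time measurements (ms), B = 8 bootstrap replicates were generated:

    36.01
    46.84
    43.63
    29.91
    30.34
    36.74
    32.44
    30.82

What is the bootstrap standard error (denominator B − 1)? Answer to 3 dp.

Bootstrap SE is the standard deviation of the 8 replicate standard deviations.
Mean of replicates: (36.01 + 46.84 + 43.63 + 29.91 + 30.34 + 36.74 + 32.44 + 30.82) / 8 = 286.7300 / 8 = 35.8413
Sum of squared deviations: (+0.1687)² + (+10.9988)² + (+7.7888)² + (−5.9313)² + (−5.5013)² + (+0.8987)² + (−3.4013)² + (−5.0213)² = 284.6983
Variance = 284.6983 / 7 = 40.6712
SE* = √40.6712

SE* = 6.377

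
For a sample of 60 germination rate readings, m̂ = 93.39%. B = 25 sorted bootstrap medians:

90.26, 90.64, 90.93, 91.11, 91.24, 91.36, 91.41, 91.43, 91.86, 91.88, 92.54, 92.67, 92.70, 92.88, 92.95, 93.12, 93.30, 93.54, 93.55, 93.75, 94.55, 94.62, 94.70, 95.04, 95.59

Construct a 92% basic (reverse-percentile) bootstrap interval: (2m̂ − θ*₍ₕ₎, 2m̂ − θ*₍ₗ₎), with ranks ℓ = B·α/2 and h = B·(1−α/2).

(91.74, 96.52)

Percentile endpoints at ranks 1 and 24: θ*₍1₎ = 90.26, θ*₍24₎ = 95.04.
Basic interval reflects these around m̂:
  lower = 2 × 93.39 − 95.04 = 91.74
  upper = 2 × 93.39 − 90.26 = 96.52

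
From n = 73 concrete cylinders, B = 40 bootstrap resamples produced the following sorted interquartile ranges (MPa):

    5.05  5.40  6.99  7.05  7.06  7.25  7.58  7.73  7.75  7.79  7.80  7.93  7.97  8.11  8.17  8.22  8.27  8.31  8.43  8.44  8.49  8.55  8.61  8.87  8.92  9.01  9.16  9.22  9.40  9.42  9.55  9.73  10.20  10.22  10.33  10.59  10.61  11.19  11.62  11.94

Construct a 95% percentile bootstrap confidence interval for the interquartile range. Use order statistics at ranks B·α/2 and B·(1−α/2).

α = 0.05; lower rank = 40 × 0.025 = 1; upper rank = 40 × 0.975 = 39.
The 1st smallest replicate is 5.05; the 39th is 11.62.

(5.05, 11.62)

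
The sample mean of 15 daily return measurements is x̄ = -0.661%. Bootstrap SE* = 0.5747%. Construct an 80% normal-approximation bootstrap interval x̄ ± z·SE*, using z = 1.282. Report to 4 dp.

(-1.3978, 0.0758)

Margin = 1.282 × 0.5747 = 0.73677
Interval: -0.661 ± 0.73677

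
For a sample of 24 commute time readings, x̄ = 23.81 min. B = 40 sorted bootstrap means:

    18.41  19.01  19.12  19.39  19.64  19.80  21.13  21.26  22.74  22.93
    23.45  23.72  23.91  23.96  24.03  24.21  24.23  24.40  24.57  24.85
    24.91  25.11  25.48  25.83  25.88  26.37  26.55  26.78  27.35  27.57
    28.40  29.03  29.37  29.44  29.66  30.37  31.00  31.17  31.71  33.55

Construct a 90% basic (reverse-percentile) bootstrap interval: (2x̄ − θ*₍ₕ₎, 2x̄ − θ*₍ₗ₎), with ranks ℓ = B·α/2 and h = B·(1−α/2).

Percentile endpoints at ranks 2 and 38: θ*₍2₎ = 19.01, θ*₍38₎ = 31.17.
Basic interval reflects these around x̄:
  lower = 2 × 23.81 − 31.17 = 16.45
  upper = 2 × 23.81 − 19.01 = 28.61

(16.45, 28.61)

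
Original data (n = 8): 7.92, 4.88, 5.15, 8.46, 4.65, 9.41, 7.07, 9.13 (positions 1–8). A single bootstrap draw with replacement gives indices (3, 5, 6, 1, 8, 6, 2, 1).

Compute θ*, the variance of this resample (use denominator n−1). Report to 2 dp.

θ* = 4.36

Resample values: 5.15, 4.65, 9.41, 7.92, 9.13, 9.41, 4.88, 7.92.
Mean = 7.3087; sum of squared deviations = 30.5227
s² = 30.5227 / 7 = 4.3604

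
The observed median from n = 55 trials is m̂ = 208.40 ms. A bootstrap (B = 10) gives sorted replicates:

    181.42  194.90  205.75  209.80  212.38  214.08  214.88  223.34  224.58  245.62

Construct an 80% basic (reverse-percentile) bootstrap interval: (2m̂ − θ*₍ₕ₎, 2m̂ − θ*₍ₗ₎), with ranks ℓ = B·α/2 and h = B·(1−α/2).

(192.22, 235.38)

Percentile endpoints at ranks 1 and 9: θ*₍1₎ = 181.42, θ*₍9₎ = 224.58.
Basic interval reflects these around m̂:
  lower = 2 × 208.40 − 224.58 = 192.22
  upper = 2 × 208.40 − 181.42 = 235.38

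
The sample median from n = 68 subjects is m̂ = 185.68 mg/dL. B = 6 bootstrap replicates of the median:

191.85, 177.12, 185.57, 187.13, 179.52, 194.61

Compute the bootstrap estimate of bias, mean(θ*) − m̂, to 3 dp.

mean(θ*) = (191.85 + 177.12 + 185.57 + 187.13 + 179.52 + 194.61) / 6 = 185.9667
bias = 185.9667 − 185.68

bias = +0.287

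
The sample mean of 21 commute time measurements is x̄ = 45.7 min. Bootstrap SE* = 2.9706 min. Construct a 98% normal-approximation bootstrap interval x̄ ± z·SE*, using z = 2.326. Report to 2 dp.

(38.79, 52.61)

Margin = 2.326 × 2.9706 = 6.910
Interval: 45.7 ± 6.910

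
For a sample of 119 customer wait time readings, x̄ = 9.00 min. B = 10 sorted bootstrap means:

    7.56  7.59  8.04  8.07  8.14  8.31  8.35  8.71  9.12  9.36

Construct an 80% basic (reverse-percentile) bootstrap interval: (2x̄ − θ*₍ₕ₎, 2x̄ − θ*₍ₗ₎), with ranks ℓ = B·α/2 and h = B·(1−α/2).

(8.88, 10.44)

Percentile endpoints at ranks 1 and 9: θ*₍1₎ = 7.56, θ*₍9₎ = 9.12.
Basic interval reflects these around x̄:
  lower = 2 × 9.00 − 9.12 = 8.88
  upper = 2 × 9.00 − 7.56 = 10.44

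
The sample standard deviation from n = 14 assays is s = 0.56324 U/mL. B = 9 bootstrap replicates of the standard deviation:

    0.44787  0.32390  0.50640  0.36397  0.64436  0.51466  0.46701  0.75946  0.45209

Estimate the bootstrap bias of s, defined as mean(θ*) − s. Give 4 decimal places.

mean(θ*) = (0.44787 + 0.32390 + 0.50640 + 0.36397 + 0.64436 + 0.51466 + 0.46701 + 0.75946 + 0.45209) / 9 = 0.49775
bias = 0.49775 − 0.56324

bias = −0.0655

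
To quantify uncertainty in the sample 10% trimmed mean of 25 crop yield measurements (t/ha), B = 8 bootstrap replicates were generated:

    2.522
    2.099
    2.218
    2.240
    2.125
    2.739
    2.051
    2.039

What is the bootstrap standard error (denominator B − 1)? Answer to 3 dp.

SE* = 0.250

Bootstrap SE is the standard deviation of the 8 replicate 10% trimmed means.
Mean of replicates: (2.522 + 2.099 + 2.218 + 2.240 + 2.125 + 2.739 + 2.051 + 2.039) / 8 = 18.0330 / 8 = 2.2541
Sum of squared deviations: (+0.2679)² + (−0.1551)² + (−0.0361)² + (−0.0141)² + (−0.1291)² + (+0.4849)² + (−0.2031)² + (−0.2151)² = 0.4366
Variance = 0.4366 / 7 = 0.0624
SE* = √0.0624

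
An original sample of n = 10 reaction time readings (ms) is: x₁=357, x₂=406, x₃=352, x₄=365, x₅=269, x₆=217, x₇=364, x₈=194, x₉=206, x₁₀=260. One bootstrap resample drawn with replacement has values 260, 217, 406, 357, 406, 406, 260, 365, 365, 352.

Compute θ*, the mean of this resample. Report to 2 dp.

Mean = (260 + 217 + 406 + 357 + 406 + 406 + 260 + 365 + 365 + 352) / 10 = 3394.0 / 10 = 339.40

θ* = 339.40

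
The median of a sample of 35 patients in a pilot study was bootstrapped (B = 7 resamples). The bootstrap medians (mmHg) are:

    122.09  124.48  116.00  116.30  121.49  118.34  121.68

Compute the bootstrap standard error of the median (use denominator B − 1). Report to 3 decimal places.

SE* = 3.212

Bootstrap SE is the standard deviation of the 7 replicate medians.
Mean of replicates: (122.09 + 124.48 + 116.00 + 116.30 + 121.49 + 118.34 + 121.68) / 7 = 840.3800 / 7 = 120.0543
Sum of squared deviations: (+2.0357)² + (+4.4257)² + (−4.0543)² + (−3.7543)² + (+1.4357)² + (−1.7143)² + (+1.6257)² = 61.9060
Variance = 61.9060 / 6 = 10.3177
SE* = √10.3177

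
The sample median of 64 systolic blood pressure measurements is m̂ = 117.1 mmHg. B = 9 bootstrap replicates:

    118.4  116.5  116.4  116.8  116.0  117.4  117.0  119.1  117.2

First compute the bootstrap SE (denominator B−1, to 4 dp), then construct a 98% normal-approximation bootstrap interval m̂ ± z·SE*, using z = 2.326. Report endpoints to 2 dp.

(114.79, 119.41)

Mean of replicates = 117.2000; sum of squared deviations = 7.8600; SE* = √(7.8600/8) = 0.9912
Margin = 2.326 × 0.9912 = 2.306
Interval: 117.1 ± 2.306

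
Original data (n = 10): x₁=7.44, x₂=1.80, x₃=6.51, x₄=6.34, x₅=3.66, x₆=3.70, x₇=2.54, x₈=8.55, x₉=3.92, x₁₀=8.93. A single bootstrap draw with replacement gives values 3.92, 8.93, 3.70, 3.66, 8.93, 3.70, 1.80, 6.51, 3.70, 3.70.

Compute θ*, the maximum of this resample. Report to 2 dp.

Maximum = 8.93

θ* = 8.93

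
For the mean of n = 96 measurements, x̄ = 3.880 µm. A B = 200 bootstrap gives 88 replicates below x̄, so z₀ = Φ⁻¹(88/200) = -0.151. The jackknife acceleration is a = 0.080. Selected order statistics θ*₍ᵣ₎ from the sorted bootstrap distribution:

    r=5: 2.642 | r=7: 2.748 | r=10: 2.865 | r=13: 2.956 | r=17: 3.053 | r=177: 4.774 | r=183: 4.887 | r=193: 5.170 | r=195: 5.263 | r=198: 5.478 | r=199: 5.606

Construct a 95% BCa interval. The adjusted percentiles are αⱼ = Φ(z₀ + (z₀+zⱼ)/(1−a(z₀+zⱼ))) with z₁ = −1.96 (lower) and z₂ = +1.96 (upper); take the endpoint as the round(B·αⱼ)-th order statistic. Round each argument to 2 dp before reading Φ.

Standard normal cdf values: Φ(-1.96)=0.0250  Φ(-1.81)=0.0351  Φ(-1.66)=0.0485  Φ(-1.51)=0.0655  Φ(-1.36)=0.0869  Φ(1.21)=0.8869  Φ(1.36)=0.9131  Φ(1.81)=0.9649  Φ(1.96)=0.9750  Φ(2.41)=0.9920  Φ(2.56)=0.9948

Lower: z₀ + z₁ = -0.151 + (-1.960) = -2.111; 1 − a(z₀+z₁) = 1 − (0.080)(-2.111) = 1.1689; argument = -0.151 + (-2.111)/1.1689 = -1.9570 → -1.96.
α₁ = Φ(-1.96) = 0.0250; rank = round(200 × 0.0250) = 5; θ*₍5₎ = 2.642.
Upper: z₀ + z₂ = 1.809; 1 − a(z₀+z₂) = 0.8553; argument = 1.9641 → 1.96; α₂ = 0.9750; rank = 195; θ*₍195₎ = 5.263.

(2.642, 5.263)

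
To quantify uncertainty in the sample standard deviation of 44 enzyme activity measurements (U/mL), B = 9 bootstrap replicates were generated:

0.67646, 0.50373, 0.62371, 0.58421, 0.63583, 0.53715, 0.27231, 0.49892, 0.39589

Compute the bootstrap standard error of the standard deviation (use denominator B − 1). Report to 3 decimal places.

SE* = 0.128

Bootstrap SE is the standard deviation of the 9 replicate standard deviations.
Mean of replicates: (0.67646 + 0.50373 + 0.62371 + 0.58421 + 0.63583 + 0.53715 + 0.27231 + 0.49892 + 0.39589) / 9 = 4.728210 / 9 = 0.525357
Sum of squared deviations: (+0.151103)² + (−0.021627)² + (+0.098353)² + (+0.058853)² + (+0.110473)² + (+0.011793)² + (−0.253047)² + (−0.026437)² + (−0.129467)² = 0.130274
Variance = 0.130274 / 8 = 0.016284
SE* = √0.016284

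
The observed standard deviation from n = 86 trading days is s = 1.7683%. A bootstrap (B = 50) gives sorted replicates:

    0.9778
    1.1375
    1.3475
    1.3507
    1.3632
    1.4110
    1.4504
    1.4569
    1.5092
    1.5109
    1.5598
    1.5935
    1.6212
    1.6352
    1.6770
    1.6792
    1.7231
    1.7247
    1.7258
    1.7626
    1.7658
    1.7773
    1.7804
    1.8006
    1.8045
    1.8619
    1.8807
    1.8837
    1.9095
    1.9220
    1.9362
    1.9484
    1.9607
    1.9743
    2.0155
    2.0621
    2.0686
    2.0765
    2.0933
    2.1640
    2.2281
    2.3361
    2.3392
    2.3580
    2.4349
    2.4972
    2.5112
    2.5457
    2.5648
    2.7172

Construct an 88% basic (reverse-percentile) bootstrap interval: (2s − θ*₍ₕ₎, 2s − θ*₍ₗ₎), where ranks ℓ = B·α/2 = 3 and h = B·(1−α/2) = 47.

Percentile endpoints at ranks 3 and 47: θ*₍3₎ = 1.3475, θ*₍47₎ = 2.5112.
Basic interval reflects these around s:
  lower = 2 × 1.7683 − 2.5112 = 1.0254
  upper = 2 × 1.7683 − 1.3475 = 2.1891

(1.0254, 2.1891)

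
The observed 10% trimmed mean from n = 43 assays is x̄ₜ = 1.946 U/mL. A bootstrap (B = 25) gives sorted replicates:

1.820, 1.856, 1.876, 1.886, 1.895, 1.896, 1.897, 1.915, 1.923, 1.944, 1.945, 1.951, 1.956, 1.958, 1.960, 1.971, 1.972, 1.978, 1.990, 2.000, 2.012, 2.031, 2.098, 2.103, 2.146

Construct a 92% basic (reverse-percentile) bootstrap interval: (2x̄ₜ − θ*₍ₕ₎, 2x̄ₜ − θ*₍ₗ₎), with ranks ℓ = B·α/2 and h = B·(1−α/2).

Percentile endpoints at ranks 1 and 24: θ*₍1₎ = 1.820, θ*₍24₎ = 2.103.
Basic interval reflects these around x̄ₜ:
  lower = 2 × 1.946 − 2.103 = 1.789
  upper = 2 × 1.946 − 1.820 = 2.072

(1.789, 2.072)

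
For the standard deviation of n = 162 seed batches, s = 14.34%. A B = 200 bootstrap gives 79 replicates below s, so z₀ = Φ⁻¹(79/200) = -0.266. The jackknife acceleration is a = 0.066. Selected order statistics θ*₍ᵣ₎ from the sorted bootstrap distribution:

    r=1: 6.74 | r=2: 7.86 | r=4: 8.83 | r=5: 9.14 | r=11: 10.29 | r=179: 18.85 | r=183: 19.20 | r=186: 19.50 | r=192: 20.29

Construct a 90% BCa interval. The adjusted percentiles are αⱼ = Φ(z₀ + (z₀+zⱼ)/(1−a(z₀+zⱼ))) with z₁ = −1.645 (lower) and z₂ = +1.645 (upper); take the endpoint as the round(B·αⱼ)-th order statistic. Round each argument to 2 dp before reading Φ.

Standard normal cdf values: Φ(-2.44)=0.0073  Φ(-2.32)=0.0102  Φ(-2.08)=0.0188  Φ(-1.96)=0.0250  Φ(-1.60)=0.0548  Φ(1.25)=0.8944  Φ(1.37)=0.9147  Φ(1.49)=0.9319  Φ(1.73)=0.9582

Lower: z₀ + z₁ = -0.266 + (-1.645) = -1.911; 1 − a(z₀+z₁) = 1 − (0.066)(-1.911) = 1.1261; argument = -0.266 + (-1.911)/1.1261 = -1.9630 → -1.96.
α₁ = Φ(-1.96) = 0.0250; rank = round(200 × 0.0250) = 5; θ*₍5₎ = 9.14.
Upper: z₀ + z₂ = 1.379; 1 − a(z₀+z₂) = 0.9090; argument = 1.2511 → 1.25; α₂ = 0.8944; rank = 179; θ*₍179₎ = 18.85.

(9.14, 18.85)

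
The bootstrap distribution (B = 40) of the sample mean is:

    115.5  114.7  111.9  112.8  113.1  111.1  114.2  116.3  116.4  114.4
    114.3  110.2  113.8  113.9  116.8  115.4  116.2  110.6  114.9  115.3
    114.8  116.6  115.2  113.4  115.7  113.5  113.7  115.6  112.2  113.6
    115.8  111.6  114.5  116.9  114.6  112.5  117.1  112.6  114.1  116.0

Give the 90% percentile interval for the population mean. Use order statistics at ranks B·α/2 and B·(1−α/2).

(110.6, 116.8)

Sorted replicates: 110.2, 110.6, 111.1, 111.6, 111.9, 112.2, 112.5, 112.6, 112.8, 113.1, 113.4, 113.5, 113.6, 113.7, 113.8, 113.9, 114.1, 114.2, 114.3, 114.4, 114.5, 114.6, 114.7, 114.8, 114.9, 115.2, 115.3, 115.4, 115.5, 115.6, 115.7, 115.8, 116.0, 116.2, 116.3, 116.4, 116.6, 116.8, 116.9, 117.1
α = 0.10; lower rank = 40 × 0.050 = 2; upper rank = 40 × 0.950 = 38.
The 2nd smallest replicate is 110.6; the 38th is 116.8.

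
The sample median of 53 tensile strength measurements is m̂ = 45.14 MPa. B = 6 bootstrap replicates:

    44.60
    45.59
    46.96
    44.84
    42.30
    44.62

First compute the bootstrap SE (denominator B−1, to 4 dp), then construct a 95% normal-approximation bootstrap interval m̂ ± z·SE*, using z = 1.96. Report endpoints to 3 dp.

(42.153, 48.127)

Mean of replicates = 44.8183; sum of squared deviations = 11.6117; SE* = √(11.6117/5) = 1.5239
Margin = 1.96 × 1.5239 = 2.9868
Interval: 45.14 ± 2.9868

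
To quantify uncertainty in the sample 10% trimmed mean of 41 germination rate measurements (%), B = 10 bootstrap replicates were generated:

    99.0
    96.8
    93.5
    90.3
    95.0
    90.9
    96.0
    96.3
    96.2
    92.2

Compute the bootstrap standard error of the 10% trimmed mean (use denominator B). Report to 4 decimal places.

SE* = 2.6630

Bootstrap SE is the standard deviation of the 10 replicate 10% trimmed means.
Mean of replicates: (99.0 + 96.8 + 93.5 + 90.3 + 95.0 + 90.9 + 96.0 + 96.3 + 96.2 + 92.2) / 10 = 946.20000 / 10 = 94.62000
Sum of squared deviations: (+4.38000)² + (+2.18000)² + (−1.12000)² + (−4.32000)² + (+0.38000)² + (−3.72000)² + (+1.38000)² + (+1.68000)² + (+1.58000)² + (−2.42000)² = 70.91600
Variance = 70.91600 / 10 = 7.09160
SE* = √7.09160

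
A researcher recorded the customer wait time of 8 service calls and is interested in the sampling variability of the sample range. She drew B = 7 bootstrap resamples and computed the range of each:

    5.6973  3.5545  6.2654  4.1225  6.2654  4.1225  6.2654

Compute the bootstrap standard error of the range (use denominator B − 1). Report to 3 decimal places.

Bootstrap SE is the standard deviation of the 7 replicate ranges.
Mean of replicates: (5.6973 + 3.5545 + 6.2654 + 4.1225 + 6.2654 + 4.1225 + 6.2654) / 7 = 36.29300 / 7 = 5.18471
Sum of squared deviations: (+0.51259)² + (−1.63021)² + (+1.08069)² + (−1.06221)² + (+1.08069)² + (−1.06221)² + (+1.08069)² = 8.68059
Variance = 8.68059 / 6 = 1.44676
SE* = √1.44676

SE* = 1.203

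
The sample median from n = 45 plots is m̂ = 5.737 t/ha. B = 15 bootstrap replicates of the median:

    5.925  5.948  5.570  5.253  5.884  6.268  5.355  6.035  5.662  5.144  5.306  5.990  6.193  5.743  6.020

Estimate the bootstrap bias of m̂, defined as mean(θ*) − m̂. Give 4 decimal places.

mean(θ*) = (5.925 + 5.948 + 5.570 + 5.253 + 5.884 + 6.268 + 5.355 + 6.035 + 5.662 + 5.144 + 5.306 + 5.990 + 6.193 + 5.743 + 6.020) / 15 = 5.75307
bias = 5.75307 − 5.737

bias = +0.0161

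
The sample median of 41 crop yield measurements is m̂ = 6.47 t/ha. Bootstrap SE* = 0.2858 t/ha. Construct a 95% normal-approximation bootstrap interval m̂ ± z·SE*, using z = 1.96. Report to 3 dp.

Margin = 1.96 × 0.2858 = 0.5602
Interval: 6.47 ± 0.5602

(5.910, 7.030)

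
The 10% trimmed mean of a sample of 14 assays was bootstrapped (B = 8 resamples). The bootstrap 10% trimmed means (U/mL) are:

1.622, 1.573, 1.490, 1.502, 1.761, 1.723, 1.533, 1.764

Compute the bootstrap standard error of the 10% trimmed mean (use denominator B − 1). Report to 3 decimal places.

Bootstrap SE is the standard deviation of the 8 replicate 10% trimmed means.
Mean of replicates: (1.622 + 1.573 + 1.490 + 1.502 + 1.761 + 1.723 + 1.533 + 1.764) / 8 = 12.96800 / 8 = 1.62100
Sum of squared deviations: (+0.00100)² + (−0.04800)² + (−0.13100)² + (−0.11900)² + (+0.14000)² + (+0.10200)² + (−0.08800)² + (+0.14300)² = 0.09182
Variance = 0.09182 / 7 = 0.01312
SE* = √0.01312

SE* = 0.115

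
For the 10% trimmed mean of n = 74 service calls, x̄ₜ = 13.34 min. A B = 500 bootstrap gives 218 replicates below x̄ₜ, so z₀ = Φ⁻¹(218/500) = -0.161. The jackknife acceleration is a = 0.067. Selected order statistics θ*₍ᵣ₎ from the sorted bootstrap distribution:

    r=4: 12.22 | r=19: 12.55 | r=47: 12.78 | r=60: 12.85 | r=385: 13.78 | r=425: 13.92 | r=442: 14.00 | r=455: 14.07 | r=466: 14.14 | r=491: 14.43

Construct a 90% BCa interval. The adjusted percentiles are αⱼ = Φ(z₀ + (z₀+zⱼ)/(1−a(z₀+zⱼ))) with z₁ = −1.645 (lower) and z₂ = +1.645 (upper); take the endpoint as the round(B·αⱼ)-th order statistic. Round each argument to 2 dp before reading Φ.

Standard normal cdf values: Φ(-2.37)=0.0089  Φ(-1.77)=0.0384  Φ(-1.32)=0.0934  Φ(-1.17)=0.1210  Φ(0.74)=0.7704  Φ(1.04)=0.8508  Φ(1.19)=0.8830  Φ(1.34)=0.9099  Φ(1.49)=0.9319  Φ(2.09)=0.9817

Lower: z₀ + z₁ = -0.161 + (-1.645) = -1.806; 1 − a(z₀+z₁) = 1 − (0.067)(-1.806) = 1.1210; argument = -0.161 + (-1.806)/1.1210 = -1.7721 → -1.77.
α₁ = Φ(-1.77) = 0.0384; rank = round(500 × 0.0384) = 19; θ*₍19₎ = 12.55.
Upper: z₀ + z₂ = 1.484; 1 − a(z₀+z₂) = 0.9006; argument = 1.4868 → 1.49; α₂ = 0.9319; rank = 466; θ*₍466₎ = 14.14.

(12.55, 14.14)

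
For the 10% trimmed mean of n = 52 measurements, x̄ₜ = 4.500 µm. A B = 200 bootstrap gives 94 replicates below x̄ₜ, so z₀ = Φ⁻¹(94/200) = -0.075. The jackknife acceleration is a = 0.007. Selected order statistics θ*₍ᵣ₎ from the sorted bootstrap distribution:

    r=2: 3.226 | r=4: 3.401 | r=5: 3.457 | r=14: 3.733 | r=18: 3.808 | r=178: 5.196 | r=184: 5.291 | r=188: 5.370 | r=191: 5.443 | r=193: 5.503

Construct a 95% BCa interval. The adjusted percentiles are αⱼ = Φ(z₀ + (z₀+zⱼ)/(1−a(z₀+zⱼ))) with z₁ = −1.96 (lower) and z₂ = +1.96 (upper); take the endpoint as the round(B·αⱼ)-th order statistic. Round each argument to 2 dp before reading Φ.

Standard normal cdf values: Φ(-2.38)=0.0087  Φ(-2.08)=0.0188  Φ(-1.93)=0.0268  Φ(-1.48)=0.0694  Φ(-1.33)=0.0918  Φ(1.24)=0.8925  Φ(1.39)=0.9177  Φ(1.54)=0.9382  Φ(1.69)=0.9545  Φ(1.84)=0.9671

(3.401, 5.503)

Lower: z₀ + z₁ = -0.075 + (-1.960) = -2.035; 1 − a(z₀+z₁) = 1 − (0.007)(-2.035) = 1.0142; argument = -0.075 + (-2.035)/1.0142 = -2.0814 → -2.08.
α₁ = Φ(-2.08) = 0.0188; rank = round(200 × 0.0188) = 4; θ*₍4₎ = 3.401.
Upper: z₀ + z₂ = 1.885; 1 − a(z₀+z₂) = 0.9868; argument = 1.8352 → 1.84; α₂ = 0.9671; rank = 193; θ*₍193₎ = 5.503.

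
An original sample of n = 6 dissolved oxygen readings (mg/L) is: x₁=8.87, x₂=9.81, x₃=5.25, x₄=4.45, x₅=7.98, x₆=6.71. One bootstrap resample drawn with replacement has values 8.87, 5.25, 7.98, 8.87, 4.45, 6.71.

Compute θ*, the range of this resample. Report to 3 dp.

θ* = 4.420

Range = 8.87 − 4.45 = 4.420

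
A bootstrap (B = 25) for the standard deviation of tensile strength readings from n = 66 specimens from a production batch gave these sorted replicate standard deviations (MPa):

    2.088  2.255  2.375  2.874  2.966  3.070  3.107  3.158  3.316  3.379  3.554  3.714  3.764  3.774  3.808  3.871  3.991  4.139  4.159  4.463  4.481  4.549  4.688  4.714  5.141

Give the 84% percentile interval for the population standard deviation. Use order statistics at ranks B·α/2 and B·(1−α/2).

(2.255, 4.688)

α = 0.16; lower rank = 25 × 0.080 = 2; upper rank = 25 × 0.920 = 23.
The 2nd smallest replicate is 2.255; the 23rd is 4.688.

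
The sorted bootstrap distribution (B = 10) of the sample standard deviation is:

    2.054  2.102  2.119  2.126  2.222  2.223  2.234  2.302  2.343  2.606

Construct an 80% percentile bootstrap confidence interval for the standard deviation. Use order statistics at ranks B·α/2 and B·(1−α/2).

(2.054, 2.343)

α = 0.20; lower rank = 10 × 0.100 = 1; upper rank = 10 × 0.900 = 9.
The 1st smallest replicate is 2.054; the 9th is 2.343.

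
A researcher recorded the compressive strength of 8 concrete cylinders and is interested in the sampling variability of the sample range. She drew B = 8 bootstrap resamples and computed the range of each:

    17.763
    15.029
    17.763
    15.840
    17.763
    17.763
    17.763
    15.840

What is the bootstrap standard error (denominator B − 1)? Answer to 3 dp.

Bootstrap SE is the standard deviation of the 8 replicate ranges.
Mean of replicates: (17.763 + 15.029 + 17.763 + 15.840 + 17.763 + 17.763 + 17.763 + 15.840) / 8 = 135.5240 / 8 = 16.9405
Sum of squared deviations: (+0.8225)² + (−1.9115)² + (+0.8225)² + (−1.1005)² + (+0.8225)² + (+0.8225)² + (+0.8225)² + (−1.1005)² = 9.4586
Variance = 9.4586 / 7 = 1.3512
SE* = √1.3512

SE* = 1.162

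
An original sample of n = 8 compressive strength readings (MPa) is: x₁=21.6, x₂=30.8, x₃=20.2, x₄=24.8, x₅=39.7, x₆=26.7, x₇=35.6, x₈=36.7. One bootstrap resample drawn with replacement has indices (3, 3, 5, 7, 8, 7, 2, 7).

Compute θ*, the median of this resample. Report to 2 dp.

Resample values: 20.2, 20.2, 39.7, 35.6, 36.7, 35.6, 30.8, 35.6.
Sorted: 20.2, 20.2, 30.8, 35.6, 35.6, 35.6, 36.7, 39.7
Median = average of the two middle values = 35.60

θ* = 35.60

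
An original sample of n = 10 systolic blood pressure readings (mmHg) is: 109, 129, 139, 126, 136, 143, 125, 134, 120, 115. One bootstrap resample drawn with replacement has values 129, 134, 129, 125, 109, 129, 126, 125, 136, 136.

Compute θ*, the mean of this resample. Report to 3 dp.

Mean = (129 + 134 + 129 + 125 + 109 + 129 + 126 + 125 + 136 + 136) / 10 = 1278.0 / 10 = 127.800

θ* = 127.800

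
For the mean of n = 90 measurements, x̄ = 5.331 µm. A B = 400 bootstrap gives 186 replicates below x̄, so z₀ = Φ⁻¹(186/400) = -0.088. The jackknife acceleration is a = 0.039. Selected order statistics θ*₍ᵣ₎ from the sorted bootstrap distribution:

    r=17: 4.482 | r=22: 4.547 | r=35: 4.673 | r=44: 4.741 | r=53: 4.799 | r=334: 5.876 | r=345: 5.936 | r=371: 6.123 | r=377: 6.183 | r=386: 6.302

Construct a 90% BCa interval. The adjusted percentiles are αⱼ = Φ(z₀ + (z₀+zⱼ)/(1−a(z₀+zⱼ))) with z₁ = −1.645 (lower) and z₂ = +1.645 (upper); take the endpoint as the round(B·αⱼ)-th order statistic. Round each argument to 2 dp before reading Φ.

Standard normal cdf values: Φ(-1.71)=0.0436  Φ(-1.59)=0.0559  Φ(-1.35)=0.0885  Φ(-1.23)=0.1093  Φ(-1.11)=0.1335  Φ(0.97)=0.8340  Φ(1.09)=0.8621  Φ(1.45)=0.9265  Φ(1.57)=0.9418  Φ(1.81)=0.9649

Lower: z₀ + z₁ = -0.088 + (-1.645) = -1.733; 1 − a(z₀+z₁) = 1 − (0.039)(-1.733) = 1.0676; argument = -0.088 + (-1.733)/1.0676 = -1.7113 → -1.71.
α₁ = Φ(-1.71) = 0.0436; rank = round(400 × 0.0436) = 17; θ*₍17₎ = 4.482.
Upper: z₀ + z₂ = 1.557; 1 − a(z₀+z₂) = 0.9393; argument = 1.5697 → 1.57; α₂ = 0.9418; rank = 377; θ*₍377₎ = 6.183.

(4.482, 6.183)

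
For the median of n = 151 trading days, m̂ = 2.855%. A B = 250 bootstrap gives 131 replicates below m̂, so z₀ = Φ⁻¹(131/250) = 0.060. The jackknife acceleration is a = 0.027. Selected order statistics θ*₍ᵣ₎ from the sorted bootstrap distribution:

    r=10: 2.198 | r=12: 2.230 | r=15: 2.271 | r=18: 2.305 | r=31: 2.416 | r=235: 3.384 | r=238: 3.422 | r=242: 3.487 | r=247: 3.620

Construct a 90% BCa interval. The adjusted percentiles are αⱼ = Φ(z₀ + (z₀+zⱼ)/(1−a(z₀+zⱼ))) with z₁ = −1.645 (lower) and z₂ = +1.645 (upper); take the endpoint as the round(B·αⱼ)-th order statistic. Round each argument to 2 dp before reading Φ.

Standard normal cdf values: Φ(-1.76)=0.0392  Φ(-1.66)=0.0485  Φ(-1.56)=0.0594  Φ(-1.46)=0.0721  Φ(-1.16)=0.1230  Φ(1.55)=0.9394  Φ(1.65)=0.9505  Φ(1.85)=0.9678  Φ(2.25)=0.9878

(2.305, 3.487)

Lower: z₀ + z₁ = 0.060 + (-1.645) = -1.585; 1 − a(z₀+z₁) = 1 − (0.027)(-1.585) = 1.0428; argument = 0.060 + (-1.585)/1.0428 = -1.4600 → -1.46.
α₁ = Φ(-1.46) = 0.0721; rank = round(250 × 0.0721) = 18; θ*₍18₎ = 2.305.
Upper: z₀ + z₂ = 1.705; 1 − a(z₀+z₂) = 0.9540; argument = 1.8473 → 1.85; α₂ = 0.9678; rank = 242; θ*₍242₎ = 3.487.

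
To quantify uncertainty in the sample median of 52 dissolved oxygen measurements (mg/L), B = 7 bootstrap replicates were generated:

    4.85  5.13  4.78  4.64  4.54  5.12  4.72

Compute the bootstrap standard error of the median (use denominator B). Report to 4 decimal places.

SE* = 0.2102

Bootstrap SE is the standard deviation of the 7 replicate medians.
Mean of replicates: (4.85 + 5.13 + 4.78 + 4.64 + 4.54 + 5.12 + 4.72) / 7 = 33.78000 / 7 = 4.82571
Sum of squared deviations: (+0.02429)² + (+0.30429)² + (−0.04571)² + (−0.18571)² + (−0.28571)² + (+0.29429)² + (−0.10571)² = 0.30917
Variance = 0.30917 / 7 = 0.04417
SE* = √0.04417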